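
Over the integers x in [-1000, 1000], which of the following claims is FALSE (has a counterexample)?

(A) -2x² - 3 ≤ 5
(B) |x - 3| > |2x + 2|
(A) Over all integers in [-1000, 1000], LHS − RHS is largest at x = 0, where it equals -8:
x = 0: LHS = -2·0² - 3 = -3; -3 ≤ 5 — holds
At the ends of the range:
x = -1000: LHS = -2·(-1000)² - 3 = -2000003; -2000003 ≤ 5 — holds
x = 1000: LHS = -2·1000² - 3 = -2000003; -2000003 ≤ 5 — holds
Hence LHS − RHS is never positive, i.e. LHS ≤ RHS throughout, so the relation holds for every integer in [-1000, 1000].

(B) x = 1: LHS = |1 - 3| = |-2| = 2, RHS = |2·1 + 2| = |4| = 4; 2 > 4 — FAILS

Only (B) has a counterexample.

Answer: B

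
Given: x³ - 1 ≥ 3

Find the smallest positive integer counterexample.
Testing positive integers:
x = 1: LHS = 1³ - 1 = 0; 0 ≥ 3 — FAILS  ← smallest positive counterexample

Answer: x = 1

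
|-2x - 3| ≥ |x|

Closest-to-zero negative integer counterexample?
Testing negative integers from -1 downward:
x = -1: LHS = |-2·(-1) - 3| = |-1| = 1, RHS = |-1| = 1; 1 ≥ 1 — holds
x = -2: LHS = |-2·(-2) - 3| = |1| = 1, RHS = |-2| = 2; 1 ≥ 2 — FAILS  ← closest negative counterexample to 0

Answer: x = -2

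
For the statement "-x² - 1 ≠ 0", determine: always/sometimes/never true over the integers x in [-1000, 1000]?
Over all integers in [-1000, 1000], LHS − RHS is always negative; it is closest to 0 at x = 0, where it equals -1:
x = 0: LHS = -0² - 1 = -1; -1 ≠ 0 — holds
At the ends of the range:
x = -1000: LHS = -(-1000)² - 1 = -1000001; -1000001 ≠ 0 — holds
x = 1000: LHS = -1000² - 1 = -1000001; -1000001 ≠ 0 — holds
Hence LHS − RHS is never 0, i.e. the two sides are never equal, so the relation holds for every integer in [-1000, 1000].

No counterexample exists.

Answer: Always true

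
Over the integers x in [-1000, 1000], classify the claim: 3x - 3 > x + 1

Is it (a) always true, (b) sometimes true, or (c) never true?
Holds at x = 3: LHS = 3·3 - 3 = 6, RHS = 3 + 1 = 4; 6 > 4 — holds
Fails at x = 0: LHS = 3·0 - 3 = -3, RHS = 0 + 1 = 1; -3 > 1 — FAILS
It is satisfied by some integers in the range but not all.

Answer: Sometimes true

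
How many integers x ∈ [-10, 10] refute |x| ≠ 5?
Counterexamples in [-10, 10]: {-5, 5}.

Counting them gives 2 values.

Answer: 2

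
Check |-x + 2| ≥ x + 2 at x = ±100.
x = 100: LHS = |-100 + 2| = |-98| = 98, RHS = 100 + 2 = 102; 98 ≥ 102 — FAILS
x = -100: LHS = |-(-100) + 2| = |102| = 102, RHS = (-100) + 2 = -98; 102 ≥ -98 — holds

Answer: Partially: fails for x = 100, holds for x = -100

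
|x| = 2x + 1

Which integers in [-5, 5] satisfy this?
Track d = LHS − RHS over the integers in [-5, 5]. Equality would need d = 0, but d changes sign only between consecutive integers, jumping over 0:
x = -1: LHS = |-1| = 1, RHS = 2·(-1) + 1 = -1; 1 = -1 — FAILS  (d = 2)
x = 0: LHS = |0| = 0, RHS = 2·0 + 1 = 1; 0 = 1 — FAILS  (d = -1)
Away from these crossings d keeps a constant sign, and checking every integer in [-5, 5] confirms d ≠ 0 throughout. Hence the two sides are never equal, so the claimed relation (=) fails for every integer in [-5, 5].

Answer: None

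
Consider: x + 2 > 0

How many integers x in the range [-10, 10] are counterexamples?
Counterexamples in [-10, 10]: {-10, -9, -8, -7, -6, -5, -4, -3, -2}.

Counting them gives 9 values.

Answer: 9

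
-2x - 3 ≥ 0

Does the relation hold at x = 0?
x = 0: LHS = -2·0 - 3 = -3; -3 ≥ 0 — FAILS

The relation fails at x = 0, so x = 0 is a counterexample.

Answer: No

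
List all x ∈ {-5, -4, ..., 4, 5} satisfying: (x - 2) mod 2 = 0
Holds for: {-4, -2, 0, 2, 4}
Fails for: {-5, -3, -1, 1, 3, 5}

Answer: {-4, -2, 0, 2, 4}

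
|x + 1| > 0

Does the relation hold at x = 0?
x = 0: LHS = |0 + 1| = |1| = 1; 1 > 0 — holds

The relation is satisfied at x = 0.

Answer: Yes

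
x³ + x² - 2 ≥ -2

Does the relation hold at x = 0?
x = 0: LHS = 0³ + 0² - 2 = -2; -2 ≥ -2 — holds

The relation is satisfied at x = 0.

Answer: Yes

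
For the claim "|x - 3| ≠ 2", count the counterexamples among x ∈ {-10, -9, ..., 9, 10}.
Counterexamples in [-10, 10]: {1, 5}.

Counting them gives 2 values.

Answer: 2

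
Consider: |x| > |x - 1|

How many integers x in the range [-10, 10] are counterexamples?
Counterexamples in [-10, 10]: {-10, -9, -8, -7, -6, -5, -4, -3, -2, -1, 0}.

Counting them gives 11 values.

Answer: 11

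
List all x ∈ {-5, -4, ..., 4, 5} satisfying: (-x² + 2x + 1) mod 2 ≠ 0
Holds for: {-4, -2, 0, 2, 4}
Fails for: {-5, -3, -1, 1, 3, 5}

Answer: {-4, -2, 0, 2, 4}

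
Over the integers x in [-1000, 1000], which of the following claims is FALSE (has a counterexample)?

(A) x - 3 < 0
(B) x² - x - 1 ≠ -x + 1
(A) x = 3: LHS = 3 - 3 = 0; 0 < 0 — FAILS

(B) Track d = LHS − RHS over the integers in [-1000, 1000]. Equality would need d = 0, but d changes sign only between consecutive integers, jumping over 0:
x = -2: LHS = (-2)² - (-2) - 1 = 5, RHS = -(-2) + 1 = 3; 5 ≠ 3 — holds  (d = 2)
x = -1: LHS = (-1)² - (-1) - 1 = 1, RHS = -(-1) + 1 = 2; 1 ≠ 2 — holds  (d = -1)
x = 1: LHS = 1² - 1 - 1 = -1, RHS = -1 + 1 = 0; -1 ≠ 0 — holds  (d = -1)
x = 2: LHS = 2² - 2 - 1 = 1, RHS = -2 + 1 = -1; 1 ≠ -1 — holds  (d = 2)
Away from these crossings d keeps a constant sign, and checking every integer in [-1000, 1000] confirms d ≠ 0 throughout. Hence the two sides are never equal, so the relation holds for every integer in [-1000, 1000].

Only (A) has a counterexample.

Answer: A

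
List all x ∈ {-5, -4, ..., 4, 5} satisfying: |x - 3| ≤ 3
Holds for: {0, 1, 2, 3, 4, 5}
Fails for: {-5, -4, -3, -2, -1}

Answer: {0, 1, 2, 3, 4, 5}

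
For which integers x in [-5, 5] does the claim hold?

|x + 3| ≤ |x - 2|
Holds for: {-5, -4, -3, -2, -1}
Fails for: {0, 1, 2, 3, 4, 5}

Answer: {-5, -4, -3, -2, -1}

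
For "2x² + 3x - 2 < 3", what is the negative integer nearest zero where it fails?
Testing negative integers from -1 downward:
x = -1: LHS = 2·(-1)² + 3·(-1) - 2 = -3; -3 < 3 — holds
x = -2: LHS = 2·(-2)² + 3·(-2) - 2 = 0; 0 < 3 — holds
x = -3: LHS = 2·(-3)² + 3·(-3) - 2 = 7; 7 < 3 — FAILS  ← closest negative counterexample to 0

Answer: x = -3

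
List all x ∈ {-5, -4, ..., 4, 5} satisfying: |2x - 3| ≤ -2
An absolute value is never negative, so the left side is ≥ 0 for every x, while the right side is -2. Tightest case in [-5, 5] is x = 1:
x = 1: LHS = |2·1 - 3| = |-1| = 1; 1 ≤ -2 — FAILS
Hence LHS − RHS is never zero or negative, i.e. LHS > RHS throughout, so the claimed relation (≤) fails for every integer in [-5, 5].

Answer: None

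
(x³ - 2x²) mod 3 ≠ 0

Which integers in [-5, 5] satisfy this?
Holds for: {-5, -2, 1, 4}
Fails for: {-4, -3, -1, 0, 2, 3, 5}

Answer: {-5, -2, 1, 4}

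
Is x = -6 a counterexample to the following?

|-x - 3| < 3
Substitute x = -6 into the relation:
x = -6: LHS = |-(-6) - 3| = |3| = 3; 3 < 3 — FAILS

Since the claim fails at x = -6, this value is a counterexample.

Answer: Yes, x = -6 is a counterexample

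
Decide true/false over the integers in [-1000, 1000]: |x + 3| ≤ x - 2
The claim fails at x = 0:
x = 0: LHS = |0 + 3| = |3| = 3, RHS = 0 - 2 = -2; 3 ≤ -2 — FAILS

Because a single integer refutes it, the statement is false.

Answer: False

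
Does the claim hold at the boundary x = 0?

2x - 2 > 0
x = 0: LHS = 2·0 - 2 = -2; -2 > 0 — FAILS

The relation fails at x = 0, so x = 0 is a counterexample.

Answer: No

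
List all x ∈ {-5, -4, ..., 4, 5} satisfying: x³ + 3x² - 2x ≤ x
Holds for: {-5, -4, 0}
Fails for: {-3, -2, -1, 1, 2, 3, 4, 5}

Answer: {-5, -4, 0}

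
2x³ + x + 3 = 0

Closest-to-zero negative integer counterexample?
Testing negative integers from -1 downward:
x = -1: LHS = 2·(-1)³ + (-1) + 3 = 0; 0 = 0 — holds
x = -2: LHS = 2·(-2)³ + (-2) + 3 = -15; -15 = 0 — FAILS  ← closest negative counterexample to 0

Answer: x = -2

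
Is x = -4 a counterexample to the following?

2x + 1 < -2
Substitute x = -4 into the relation:
x = -4: LHS = 2·(-4) + 1 = -7; -7 < -2 — holds

The claim holds here, so x = -4 is not a counterexample. (A counterexample exists elsewhere, e.g. x = 0.)

Answer: No, x = -4 is not a counterexample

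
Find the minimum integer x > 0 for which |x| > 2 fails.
Testing positive integers:
x = 1: LHS = |1| = 1; 1 > 2 — FAILS  ← smallest positive counterexample

Answer: x = 1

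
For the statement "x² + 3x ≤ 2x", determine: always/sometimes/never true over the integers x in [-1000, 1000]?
Holds at x = 0: LHS = 0² + 3·0 = 0, RHS = 2·0 = 0; 0 ≤ 0 — holds
Fails at x = 1: LHS = 1² + 3·1 = 4, RHS = 2·1 = 2; 4 ≤ 2 — FAILS
It is satisfied by some integers in the range but not all.

Answer: Sometimes true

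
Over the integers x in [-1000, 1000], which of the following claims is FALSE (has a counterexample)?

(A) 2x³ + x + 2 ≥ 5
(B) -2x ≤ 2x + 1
(A) x = 0: LHS = 2·0³ + 0 + 2 = 2; 2 ≥ 5 — FAILS
(B) x = -1: LHS = -2·(-1) = 2, RHS = 2·(-1) + 1 = -1; 2 ≤ -1 — FAILS

Answer: Both A and B are false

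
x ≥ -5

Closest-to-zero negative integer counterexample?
Testing negative integers from -1 downward:
x = -1: -1 ≥ -5 — holds
x = -2: -2 ≥ -5 — holds
x = -3: -3 ≥ -5 — holds
x = -4: -4 ≥ -5 — holds
x = -5: -5 ≥ -5 — holds
x = -6: -6 ≥ -5 — FAILS  ← closest negative counterexample to 0

Answer: x = -6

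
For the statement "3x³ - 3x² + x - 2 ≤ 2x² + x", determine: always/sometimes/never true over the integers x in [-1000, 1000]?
Holds at x = 0: LHS = 3·0³ - 3·0² + 0 - 2 = -2, RHS = 2·0² + 0 = 0; -2 ≤ 0 — holds
Fails at x = 2: LHS = 3·2³ - 3·2² + 2 - 2 = 12, RHS = 2·2² + 2 = 10; 12 ≤ 10 — FAILS
It is satisfied by some integers in the range but not all.

Answer: Sometimes true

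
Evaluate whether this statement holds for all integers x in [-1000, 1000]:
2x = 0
The claim fails at x = 1:
x = 1: LHS = 2·1 = 2; 2 = 0 — FAILS

Because a single integer refutes it, the statement is false.

Answer: False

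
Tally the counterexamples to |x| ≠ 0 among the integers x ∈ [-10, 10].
Counterexamples in [-10, 10]: {0}.

Counting them gives 1 values.

Answer: 1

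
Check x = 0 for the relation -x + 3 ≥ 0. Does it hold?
x = 0: LHS = -0 + 3 = 3; 3 ≥ 0 — holds

The relation is satisfied at x = 0.

Answer: Yes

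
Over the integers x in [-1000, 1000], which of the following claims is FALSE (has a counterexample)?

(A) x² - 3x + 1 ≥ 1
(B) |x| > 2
(A) x = 1: LHS = 1² - 3·1 + 1 = -1; -1 ≥ 1 — FAILS
(B) x = 0: LHS = |0| = 0; 0 > 2 — FAILS

Answer: Both A and B are false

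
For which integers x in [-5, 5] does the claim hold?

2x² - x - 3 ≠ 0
Holds for: {-5, -4, -3, -2, 0, 1, 2, 3, 4, 5}
Fails for: {-1}

Answer: {-5, -4, -3, -2, 0, 1, 2, 3, 4, 5}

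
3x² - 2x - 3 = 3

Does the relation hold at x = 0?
x = 0: LHS = 3·0² - 2·0 - 3 = -3; -3 = 3 — FAILS

The relation fails at x = 0, so x = 0 is a counterexample.

Answer: No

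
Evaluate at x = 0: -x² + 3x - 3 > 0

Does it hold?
x = 0: LHS = -0² + 3·0 - 3 = -3; -3 > 0 — FAILS

The relation fails at x = 0, so x = 0 is a counterexample.

Answer: No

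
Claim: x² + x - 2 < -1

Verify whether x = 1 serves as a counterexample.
Substitute x = 1 into the relation:
x = 1: LHS = 1² + 1 - 2 = 0; 0 < -1 — FAILS

Since the claim fails at x = 1, this value is a counterexample.

Answer: Yes, x = 1 is a counterexample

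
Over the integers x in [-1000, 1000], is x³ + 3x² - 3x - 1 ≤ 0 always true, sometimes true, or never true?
Holds at x = 0: LHS = 0³ + 3·0² - 3·0 - 1 = -1; -1 ≤ 0 — holds
Fails at x = -1: LHS = (-1)³ + 3·(-1)² - 3·(-1) - 1 = 4; 4 ≤ 0 — FAILS
It is satisfied by some integers in the range but not all.

Answer: Sometimes true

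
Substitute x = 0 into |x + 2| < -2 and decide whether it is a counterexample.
Substitute x = 0 into the relation:
x = 0: LHS = |0 + 2| = |2| = 2; 2 < -2 — FAILS

Since the claim fails at x = 0, this value is a counterexample.

Answer: Yes, x = 0 is a counterexample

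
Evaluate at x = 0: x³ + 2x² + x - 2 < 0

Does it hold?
x = 0: LHS = 0³ + 2·0² + 0 - 2 = -2; -2 < 0 — holds

The relation is satisfied at x = 0.

Answer: Yes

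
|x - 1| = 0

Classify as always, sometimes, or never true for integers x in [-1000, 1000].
Holds at x = 1: LHS = |1 - 1| = |0| = 0; 0 = 0 — holds
Fails at x = 0: LHS = |0 - 1| = |-1| = 1; 1 = 0 — FAILS
It is satisfied by some integers in the range but not all.

Answer: Sometimes true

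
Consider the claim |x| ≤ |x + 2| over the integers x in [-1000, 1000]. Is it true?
The claim fails at x = -2:
x = -2: LHS = |-2| = 2, RHS = |(-2) + 2| = |0| = 0; 2 ≤ 0 — FAILS

Because a single integer refutes it, the statement is false.

Answer: False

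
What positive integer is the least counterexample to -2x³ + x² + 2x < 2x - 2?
Testing positive integers:
x = 1: LHS = -2·1³ + 1² + 2·1 = 1, RHS = 2·1 - 2 = 0; 1 < 0 — FAILS  ← smallest positive counterexample

Answer: x = 1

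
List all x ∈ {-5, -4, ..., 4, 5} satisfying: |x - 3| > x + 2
Holds for: {-5, -4, -3, -2, -1, 0}
Fails for: {1, 2, 3, 4, 5}

Answer: {-5, -4, -3, -2, -1, 0}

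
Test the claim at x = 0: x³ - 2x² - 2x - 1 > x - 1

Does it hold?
x = 0: LHS = 0³ - 2·0² - 2·0 - 1 = -1, RHS = 0 - 1 = -1; -1 > -1 — FAILS

The relation fails at x = 0, so x = 0 is a counterexample.

Answer: No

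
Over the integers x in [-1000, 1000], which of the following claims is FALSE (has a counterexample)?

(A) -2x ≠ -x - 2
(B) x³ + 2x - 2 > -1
(A) x = 2: LHS = -2·2 = -4, RHS = -2 - 2 = -4; -4 ≠ -4 — FAILS
(B) x = 0: LHS = 0³ + 2·0 - 2 = -2; -2 > -1 — FAILS

Answer: Both A and B are false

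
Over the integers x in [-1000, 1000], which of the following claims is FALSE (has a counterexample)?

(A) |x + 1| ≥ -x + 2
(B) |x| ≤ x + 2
(A) x = 0: LHS = |0 + 1| = |1| = 1, RHS = -0 + 2 = 2; 1 ≥ 2 — FAILS
(B) x = -2: LHS = |-2| = 2, RHS = (-2) + 2 = 0; 2 ≤ 0 — FAILS

Answer: Both A and B are false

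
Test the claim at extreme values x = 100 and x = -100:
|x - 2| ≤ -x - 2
x = 100: LHS = |100 - 2| = |98| = 98, RHS = -100 - 2 = -102; 98 ≤ -102 — FAILS
x = -100: LHS = |(-100) - 2| = |-102| = 102, RHS = -(-100) - 2 = 98; 102 ≤ 98 — FAILS

Answer: No, fails for both x = 100 and x = -100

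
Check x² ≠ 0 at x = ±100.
x = 100: LHS = 100² = 10000; 10000 ≠ 0 — holds
x = -100: LHS = (-100)² = 10000; 10000 ≠ 0 — holds

Answer: Yes, holds for both x = 100 and x = -100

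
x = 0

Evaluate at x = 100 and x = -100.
x = 100: 100 = 0 — FAILS
x = -100: -100 = 0 — FAILS

Answer: No, fails for both x = 100 and x = -100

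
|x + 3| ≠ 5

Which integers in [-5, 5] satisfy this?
Holds for: {-5, -4, -3, -2, -1, 0, 1, 3, 4, 5}
Fails for: {2}

Answer: {-5, -4, -3, -2, -1, 0, 1, 3, 4, 5}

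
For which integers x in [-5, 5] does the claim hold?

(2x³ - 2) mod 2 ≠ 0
For a polynomial with integer coefficients, its value mod 2 depends only on x mod 2, so it suffices to check one representative of each residue class, x = 0, 1:
x = 0: LHS = (2·0³ - 2) mod 2 = (-2) mod 2 = 0; 0 ≠ 0 — FAILS
x = 1: LHS = (2·1³ - 2) mod 2 = 0 mod 2 = 0; 0 ≠ 0 — FAILS
The relation fails in every residue class, so the claimed relation (≠) fails for every integer in [-5, 5].

Answer: None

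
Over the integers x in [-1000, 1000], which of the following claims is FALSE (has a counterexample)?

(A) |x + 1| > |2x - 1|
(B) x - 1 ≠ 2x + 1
(A) x = 0: LHS = |0 + 1| = |1| = 1, RHS = |2·0 - 1| = |-1| = 1; 1 > 1 — FAILS
(B) x = -2: LHS = (-2) - 1 = -3, RHS = 2·(-2) + 1 = -3; -3 ≠ -3 — FAILS

Answer: Both A and B are false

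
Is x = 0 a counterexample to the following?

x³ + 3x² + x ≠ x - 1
Substitute x = 0 into the relation:
x = 0: LHS = 0³ + 3·0² + 0 = 0, RHS = 0 - 1 = -1; 0 ≠ -1 — holds

The relation holds at x = 0, so it is not a counterexample.

Answer: No, x = 0 is not a counterexample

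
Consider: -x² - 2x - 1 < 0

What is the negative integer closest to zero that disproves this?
Testing negative integers from -1 downward:
x = -1: LHS = -(-1)² - 2·(-1) - 1 = 0; 0 < 0 — FAILS  ← closest negative counterexample to 0

Answer: x = -1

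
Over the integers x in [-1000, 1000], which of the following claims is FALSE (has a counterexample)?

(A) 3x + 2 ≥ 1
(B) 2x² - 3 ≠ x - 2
(A) x = -1: LHS = 3·(-1) + 2 = -1; -1 ≥ 1 — FAILS
(B) x = 1: LHS = 2·1² - 3 = -1, RHS = 1 - 2 = -1; -1 ≠ -1 — FAILS

Answer: Both A and B are false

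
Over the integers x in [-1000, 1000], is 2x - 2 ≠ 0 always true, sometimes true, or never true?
Holds at x = 0: LHS = 2·0 - 2 = -2; -2 ≠ 0 — holds
Fails at x = 1: LHS = 2·1 - 2 = 0; 0 ≠ 0 — FAILS
It is satisfied by some integers in the range but not all.

Answer: Sometimes true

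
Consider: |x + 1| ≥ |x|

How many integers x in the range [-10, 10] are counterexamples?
Counterexamples in [-10, 10]: {-10, -9, -8, -7, -6, -5, -4, -3, -2, -1}.

Counting them gives 10 values.

Answer: 10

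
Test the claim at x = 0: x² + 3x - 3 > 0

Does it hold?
x = 0: LHS = 0² + 3·0 - 3 = -3; -3 > 0 — FAILS

The relation fails at x = 0, so x = 0 is a counterexample.

Answer: No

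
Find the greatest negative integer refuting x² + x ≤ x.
Testing negative integers from -1 downward:
x = -1: LHS = (-1)² + (-1) = 0; 0 ≤ -1 — FAILS  ← closest negative counterexample to 0

Answer: x = -1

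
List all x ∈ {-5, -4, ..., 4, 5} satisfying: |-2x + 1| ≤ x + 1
Holds for: {0, 1, 2}
Fails for: {-5, -4, -3, -2, -1, 3, 4, 5}

Answer: {0, 1, 2}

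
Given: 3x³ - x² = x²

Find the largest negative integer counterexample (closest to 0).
Testing negative integers from -1 downward:
x = -1: LHS = 3·(-1)³ - (-1)² = -4, RHS = (-1)² = 1; -4 = 1 — FAILS  ← closest negative counterexample to 0

Answer: x = -1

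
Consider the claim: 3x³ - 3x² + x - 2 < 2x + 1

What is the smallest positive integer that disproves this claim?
Testing positive integers:
x = 1: LHS = 3·1³ - 3·1² + 1 - 2 = -1, RHS = 2·1 + 1 = 3; -1 < 3 — holds
x = 2: LHS = 3·2³ - 3·2² + 2 - 2 = 12, RHS = 2·2 + 1 = 5; 12 < 5 — FAILS  ← smallest positive counterexample

Answer: x = 2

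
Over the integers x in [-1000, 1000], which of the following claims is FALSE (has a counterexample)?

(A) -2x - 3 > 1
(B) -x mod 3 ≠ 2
(A) x = 0: LHS = -2·0 - 3 = -3; -3 > 1 — FAILS
(B) x = 1: LHS = (-1) mod 3 = 2; 2 ≠ 2 — FAILS

Answer: Both A and B are false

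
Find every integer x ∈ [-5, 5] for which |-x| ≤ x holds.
Holds for: {0, 1, 2, 3, 4, 5}
Fails for: {-5, -4, -3, -2, -1}

Answer: {0, 1, 2, 3, 4, 5}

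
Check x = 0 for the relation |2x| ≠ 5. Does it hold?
x = 0: LHS = |2·0| = |0| = 0; 0 ≠ 5 — holds

The relation is satisfied at x = 0.

Answer: Yes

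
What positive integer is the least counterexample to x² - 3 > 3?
Testing positive integers:
x = 1: LHS = 1² - 3 = -2; -2 > 3 — FAILS  ← smallest positive counterexample

Answer: x = 1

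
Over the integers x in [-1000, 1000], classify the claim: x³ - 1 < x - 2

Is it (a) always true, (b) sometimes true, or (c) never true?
Holds at x = -2: LHS = (-2)³ - 1 = -9, RHS = (-2) - 2 = -4; -9 < -4 — holds
Fails at x = 0: LHS = 0³ - 1 = -1, RHS = 0 - 2 = -2; -1 < -2 — FAILS
It is satisfied by some integers in the range but not all.

Answer: Sometimes true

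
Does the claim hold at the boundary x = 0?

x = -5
x = 0: 0 = -5 — FAILS

The relation fails at x = 0, so x = 0 is a counterexample.

Answer: No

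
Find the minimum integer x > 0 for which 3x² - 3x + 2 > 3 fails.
Testing positive integers:
x = 1: LHS = 3·1² - 3·1 + 2 = 2; 2 > 3 — FAILS  ← smallest positive counterexample

Answer: x = 1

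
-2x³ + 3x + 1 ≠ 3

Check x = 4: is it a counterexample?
Substitute x = 4 into the relation:
x = 4: LHS = -2·4³ + 3·4 + 1 = -115; -115 ≠ 3 — holds

The relation holds at x = 4, so it is not a counterexample.

Answer: No, x = 4 is not a counterexample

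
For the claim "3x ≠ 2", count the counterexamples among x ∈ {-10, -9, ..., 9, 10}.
Track d = LHS − RHS over the integers in [-10, 10]. Equality would need d = 0, but d changes sign only between consecutive integers, jumping over 0:
x = 0: LHS = 3·0 = 0; 0 ≠ 2 — holds  (d = -2)
x = 1: LHS = 3·1 = 3; 3 ≠ 2 — holds  (d = 1)
Away from these crossings d keeps a constant sign, and checking every integer in [-10, 10] confirms d ≠ 0 throughout. Hence the two sides are never equal, so the relation holds for every integer in [-10, 10].

No counterexample appears in that range.

Answer: 0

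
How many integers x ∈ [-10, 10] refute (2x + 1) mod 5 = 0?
Counterexamples in [-10, 10]: {-10, -9, -7, -6, -5, -4, -2, -1, 0, 1, 3, 4, 5, 6, 8, 9, 10}.

Counting them gives 17 values.

Answer: 17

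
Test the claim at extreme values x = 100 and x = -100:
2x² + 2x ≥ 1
x = 100: LHS = 2·100² + 2·100 = 20200; 20200 ≥ 1 — holds
x = -100: LHS = 2·(-100)² + 2·(-100) = 19800; 19800 ≥ 1 — holds

Answer: Yes, holds for both x = 100 and x = -100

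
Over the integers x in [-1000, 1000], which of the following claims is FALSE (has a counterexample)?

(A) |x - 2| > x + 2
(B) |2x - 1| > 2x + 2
(A) x = 0: LHS = |0 - 2| = |-2| = 2, RHS = 0 + 2 = 2; 2 > 2 — FAILS
(B) x = 0: LHS = |2·0 - 1| = |-1| = 1, RHS = 2·0 + 2 = 2; 1 > 2 — FAILS

Answer: Both A and B are false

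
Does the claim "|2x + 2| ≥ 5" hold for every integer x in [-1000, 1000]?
The claim fails at x = 0:
x = 0: LHS = |2·0 + 2| = |2| = 2; 2 ≥ 5 — FAILS

Because a single integer refutes it, the statement is false.

Answer: False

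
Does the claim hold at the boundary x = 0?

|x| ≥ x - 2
x = 0: LHS = |0| = 0, RHS = 0 - 2 = -2; 0 ≥ -2 — holds

The relation is satisfied at x = 0.

Answer: Yes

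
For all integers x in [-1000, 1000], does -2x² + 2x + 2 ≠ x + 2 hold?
The claim fails at x = 0:
x = 0: LHS = -2·0² + 2·0 + 2 = 2, RHS = 0 + 2 = 2; 2 ≠ 2 — FAILS

Because a single integer refutes it, the statement is false.

Answer: False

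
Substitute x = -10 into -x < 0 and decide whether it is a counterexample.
Substitute x = -10 into the relation:
x = -10: LHS = -(-10) = 10; 10 < 0 — FAILS

Since the claim fails at x = -10, this value is a counterexample.

Answer: Yes, x = -10 is a counterexample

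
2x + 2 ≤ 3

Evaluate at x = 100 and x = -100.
x = 100: LHS = 2·100 + 2 = 202; 202 ≤ 3 — FAILS
x = -100: LHS = 2·(-100) + 2 = -198; -198 ≤ 3 — holds

Answer: Partially: fails for x = 100, holds for x = -100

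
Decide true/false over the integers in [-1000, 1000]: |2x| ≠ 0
The claim fails at x = 0:
x = 0: LHS = |2·0| = |0| = 0; 0 ≠ 0 — FAILS

Because a single integer refutes it, the statement is false.

Answer: False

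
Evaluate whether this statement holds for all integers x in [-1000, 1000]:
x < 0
The claim fails at x = 0:
x = 0: 0 < 0 — FAILS

Because a single integer refutes it, the statement is false.

Answer: False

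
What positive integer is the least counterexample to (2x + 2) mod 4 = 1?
Testing positive integers:
x = 1: LHS = (2·1 + 2) mod 4 = 4 mod 4 = 0; 0 = 1 — FAILS  ← smallest positive counterexample

Answer: x = 1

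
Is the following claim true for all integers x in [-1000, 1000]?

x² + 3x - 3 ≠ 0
Track d = LHS − RHS over the integers in [-1000, 1000]. Equality would need d = 0, but d changes sign only between consecutive integers, jumping over 0:
x = -4: LHS = (-4)² + 3·(-4) - 3 = 1; 1 ≠ 0 — holds  (d = 1)
x = -3: LHS = (-3)² + 3·(-3) - 3 = -3; -3 ≠ 0 — holds  (d = -3)
x = 0: LHS = 0² + 3·0 - 3 = -3; -3 ≠ 0 — holds  (d = -3)
x = 1: LHS = 1² + 3·1 - 3 = 1; 1 ≠ 0 — holds  (d = 1)
Away from these crossings d keeps a constant sign, and checking every integer in [-1000, 1000] confirms d ≠ 0 throughout. Hence the two sides are never equal, so the relation holds for every integer in [-1000, 1000].

No counterexample exists.

Answer: True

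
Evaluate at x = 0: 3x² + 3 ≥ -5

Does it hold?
x = 0: LHS = 3·0² + 3 = 3; 3 ≥ -5 — holds

The relation is satisfied at x = 0.

Answer: Yes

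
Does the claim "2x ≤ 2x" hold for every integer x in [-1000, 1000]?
Over all integers in [-1000, 1000], LHS − RHS is largest at x = 0, where it equals 0:
x = 0: LHS = 2·0 = 0, RHS = 2·0 = 0; 0 ≤ 0 — holds
At the ends of the range:
x = -1000: LHS = 2·(-1000) = -2000, RHS = 2·(-1000) = -2000; -2000 ≤ -2000 — holds
x = 1000: LHS = 2·1000 = 2000, RHS = 2·1000 = 2000; 2000 ≤ 2000 — holds
Hence LHS − RHS is never positive, i.e. LHS ≤ RHS throughout, so the relation holds for every integer in [-1000, 1000].

No counterexample exists.

Answer: True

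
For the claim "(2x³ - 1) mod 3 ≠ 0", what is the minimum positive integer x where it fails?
Testing positive integers:
x = 1: LHS = (2·1³ - 1) mod 3 = 1 mod 3 = 1; 1 ≠ 0 — holds
x = 2: LHS = (2·2³ - 1) mod 3 = 15 mod 3 = 0; 0 ≠ 0 — FAILS  ← smallest positive counterexample

Answer: x = 2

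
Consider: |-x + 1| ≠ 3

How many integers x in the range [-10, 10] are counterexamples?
Counterexamples in [-10, 10]: {-2, 4}.

Counting them gives 2 values.

Answer: 2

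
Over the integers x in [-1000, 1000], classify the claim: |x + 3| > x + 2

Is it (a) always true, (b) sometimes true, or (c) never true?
Over all integers in [-1000, 1000], LHS − RHS is smallest at x = 0, where it equals 1:
x = 0: LHS = |0 + 3| = |3| = 3, RHS = 0 + 2 = 2; 3 > 2 — holds
At the ends of the range:
x = -1000: LHS = |(-1000) + 3| = |-997| = 997, RHS = (-1000) + 2 = -998; 997 > -998 — holds
x = 1000: LHS = |1000 + 3| = |1003| = 1003, RHS = 1000 + 2 = 1002; 1003 > 1002 — holds
Hence LHS − RHS is never zero or negative, i.e. LHS > RHS throughout, so the relation holds for every integer in [-1000, 1000].

No counterexample exists.

Answer: Always true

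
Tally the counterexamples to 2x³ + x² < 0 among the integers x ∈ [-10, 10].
Counterexamples in [-10, 10]: {0, 1, 2, 3, 4, 5, 6, 7, 8, 9, 10}.

Counting them gives 11 values.

Answer: 11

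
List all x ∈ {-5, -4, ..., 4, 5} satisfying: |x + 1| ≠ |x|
Track d = LHS − RHS over the integers in [-5, 5]. Equality would need d = 0, but d changes sign only between consecutive integers, jumping over 0:
x = -1: LHS = |(-1) + 1| = |0| = 0, RHS = |-1| = 1; 0 ≠ 1 — holds  (d = -1)
x = 0: LHS = |0 + 1| = |1| = 1, RHS = |0| = 0; 1 ≠ 0 — holds  (d = 1)
Away from these crossings d keeps a constant sign, and checking every integer in [-5, 5] confirms d ≠ 0 throughout. Hence the two sides are never equal, so the relation holds for every integer in [-5, 5].

Answer: All integers in [-5, 5]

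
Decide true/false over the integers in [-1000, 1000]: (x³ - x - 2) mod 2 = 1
The claim fails at x = 0:
x = 0: LHS = (0³ - 0 - 2) mod 2 = (-2) mod 2 = 0; 0 = 1 — FAILS

Because a single integer refutes it, the statement is false.

Answer: False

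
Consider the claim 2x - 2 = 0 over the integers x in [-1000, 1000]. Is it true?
The claim fails at x = 0:
x = 0: LHS = 2·0 - 2 = -2; -2 = 0 — FAILS

Because a single integer refutes it, the statement is false.

Answer: False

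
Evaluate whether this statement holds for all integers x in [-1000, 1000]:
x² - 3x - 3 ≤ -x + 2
The claim fails at x = -2:
x = -2: LHS = (-2)² - 3·(-2) - 3 = 7, RHS = -(-2) + 2 = 4; 7 ≤ 4 — FAILS

Because a single integer refutes it, the statement is false.

Answer: False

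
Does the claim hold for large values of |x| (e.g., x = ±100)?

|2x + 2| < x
x = 100: LHS = |2·100 + 2| = |202| = 202; 202 < 100 — FAILS
x = -100: LHS = |2·(-100) + 2| = |-198| = 198; 198 < -100 — FAILS

Answer: No, fails for both x = 100 and x = -100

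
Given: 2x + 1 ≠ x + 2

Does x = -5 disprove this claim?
Substitute x = -5 into the relation:
x = -5: LHS = 2·(-5) + 1 = -9, RHS = (-5) + 2 = -3; -9 ≠ -3 — holds

The claim holds here, so x = -5 is not a counterexample. (A counterexample exists elsewhere, e.g. x = 1.)

Answer: No, x = -5 is not a counterexample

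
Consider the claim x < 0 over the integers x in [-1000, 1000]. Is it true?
The claim fails at x = 0:
x = 0: 0 < 0 — FAILS

Because a single integer refutes it, the statement is false.

Answer: False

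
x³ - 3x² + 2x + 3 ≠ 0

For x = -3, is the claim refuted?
Substitute x = -3 into the relation:
x = -3: LHS = (-3)³ - 3·(-3)² + 2·(-3) + 3 = -57; -57 ≠ 0 — holds

The relation holds at x = -3, so it is not a counterexample.

Answer: No, x = -3 is not a counterexample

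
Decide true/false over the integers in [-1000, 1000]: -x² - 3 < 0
Over all integers in [-1000, 1000], LHS − RHS is largest at x = 0, where it equals -3:
x = 0: LHS = -0² - 3 = -3; -3 < 0 — holds
At the ends of the range:
x = -1000: LHS = -(-1000)² - 3 = -1000003; -1000003 < 0 — holds
x = 1000: LHS = -1000² - 3 = -1000003; -1000003 < 0 — holds
Hence LHS − RHS is never zero or positive, i.e. LHS < RHS throughout, so the relation holds for every integer in [-1000, 1000].

No counterexample exists.

Answer: True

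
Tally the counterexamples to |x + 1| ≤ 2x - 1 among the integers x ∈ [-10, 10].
Counterexamples in [-10, 10]: {-10, -9, -8, -7, -6, -5, -4, -3, -2, -1, 0, 1}.

Counting them gives 12 values.

Answer: 12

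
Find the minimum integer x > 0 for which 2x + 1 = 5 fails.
Testing positive integers:
x = 1: LHS = 2·1 + 1 = 3; 3 = 5 — FAILS  ← smallest positive counterexample

Answer: x = 1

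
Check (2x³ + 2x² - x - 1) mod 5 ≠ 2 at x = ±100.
x = 100: LHS = (2·100³ + 2·100² - 100 - 1) mod 5 = 2019899 mod 5 = 4; 4 ≠ 2 — holds
x = -100: LHS = (2·(-100)³ + 2·(-100)² - (-100) - 1) mod 5 = (-1979901) mod 5 = 4; 4 ≠ 2 — holds

Answer: Yes, holds for both x = 100 and x = -100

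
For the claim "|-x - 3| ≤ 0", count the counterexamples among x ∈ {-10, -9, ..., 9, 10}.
Counterexamples in [-10, 10]: {-10, -9, -8, -7, -6, -5, -4, -2, -1, 0, 1, 2, 3, 4, 5, 6, 7, 8, 9, 10}.

Counting them gives 20 values.

Answer: 20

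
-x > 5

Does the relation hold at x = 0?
x = 0: LHS = -0 = 0; 0 > 5 — FAILS

The relation fails at x = 0, so x = 0 is a counterexample.

Answer: No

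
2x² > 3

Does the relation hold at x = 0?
x = 0: LHS = 2·0² = 0; 0 > 3 — FAILS

The relation fails at x = 0, so x = 0 is a counterexample.

Answer: No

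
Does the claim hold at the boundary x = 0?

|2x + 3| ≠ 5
x = 0: LHS = |2·0 + 3| = |3| = 3; 3 ≠ 5 — holds

The relation is satisfied at x = 0.

Answer: Yes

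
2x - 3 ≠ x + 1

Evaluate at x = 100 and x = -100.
x = 100: LHS = 2·100 - 3 = 197, RHS = 100 + 1 = 101; 197 ≠ 101 — holds
x = -100: LHS = 2·(-100) - 3 = -203, RHS = (-100) + 1 = -99; -203 ≠ -99 — holds

Answer: Yes, holds for both x = 100 and x = -100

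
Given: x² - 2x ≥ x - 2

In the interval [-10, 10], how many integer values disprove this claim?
Over all integers in [-10, 10], LHS − RHS is smallest at x = 1, where it equals 0:
x = 1: LHS = 1² - 2·1 = -1, RHS = 1 - 2 = -1; -1 ≥ -1 — holds
At the ends of the range:
x = -10: LHS = (-10)² - 2·(-10) = 120, RHS = (-10) - 2 = -12; 120 ≥ -12 — holds
x = 10: LHS = 10² - 2·10 = 80, RHS = 10 - 2 = 8; 80 ≥ 8 — holds
Hence LHS − RHS is never negative, i.e. LHS ≥ RHS throughout, so the relation holds for every integer in [-10, 10].

No counterexample appears in that range.

Answer: 0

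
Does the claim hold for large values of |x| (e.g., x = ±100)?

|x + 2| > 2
x = 100: LHS = |100 + 2| = |102| = 102; 102 > 2 — holds
x = -100: LHS = |(-100) + 2| = |-98| = 98; 98 > 2 — holds

Answer: Yes, holds for both x = 100 and x = -100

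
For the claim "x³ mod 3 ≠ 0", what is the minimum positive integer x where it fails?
Testing positive integers:
x = 1: LHS = (1³) mod 3 = 1 mod 3 = 1; 1 ≠ 0 — holds
x = 2: LHS = (2³) mod 3 = 8 mod 3 = 2; 2 ≠ 0 — holds
x = 3: LHS = (3³) mod 3 = 27 mod 3 = 0; 0 ≠ 0 — FAILS  ← smallest positive counterexample

Answer: x = 3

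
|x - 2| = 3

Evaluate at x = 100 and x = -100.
x = 100: LHS = |100 - 2| = |98| = 98; 98 = 3 — FAILS
x = -100: LHS = |(-100) - 2| = |-102| = 102; 102 = 3 — FAILS

Answer: No, fails for both x = 100 and x = -100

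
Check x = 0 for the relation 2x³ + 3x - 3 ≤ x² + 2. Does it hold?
x = 0: LHS = 2·0³ + 3·0 - 3 = -3, RHS = 0² + 2 = 2; -3 ≤ 2 — holds

The relation is satisfied at x = 0.

Answer: Yes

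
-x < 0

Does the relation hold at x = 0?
x = 0: LHS = -0 = 0; 0 < 0 — FAILS

The relation fails at x = 0, so x = 0 is a counterexample.

Answer: No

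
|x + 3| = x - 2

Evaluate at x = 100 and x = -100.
x = 100: LHS = |100 + 3| = |103| = 103, RHS = 100 - 2 = 98; 103 = 98 — FAILS
x = -100: LHS = |(-100) + 3| = |-97| = 97, RHS = (-100) - 2 = -102; 97 = -102 — FAILS

Answer: No, fails for both x = 100 and x = -100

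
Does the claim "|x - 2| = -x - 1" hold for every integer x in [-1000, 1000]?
The claim fails at x = 0:
x = 0: LHS = |0 - 2| = |-2| = 2, RHS = -0 - 1 = -1; 2 = -1 — FAILS

Because a single integer refutes it, the statement is false.

Answer: False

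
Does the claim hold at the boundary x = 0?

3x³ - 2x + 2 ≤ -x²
x = 0: LHS = 3·0³ - 2·0 + 2 = 2, RHS = -0² = 0; 2 ≤ 0 — FAILS

The relation fails at x = 0, so x = 0 is a counterexample.

Answer: No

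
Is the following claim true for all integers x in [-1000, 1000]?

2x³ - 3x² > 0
The claim fails at x = 0:
x = 0: LHS = 2·0³ - 3·0² = 0; 0 > 0 — FAILS

Because a single integer refutes it, the statement is false.

Answer: False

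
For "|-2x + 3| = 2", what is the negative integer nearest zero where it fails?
Testing negative integers from -1 downward:
x = -1: LHS = |-2·(-1) + 3| = |5| = 5; 5 = 2 — FAILS  ← closest negative counterexample to 0

Answer: x = -1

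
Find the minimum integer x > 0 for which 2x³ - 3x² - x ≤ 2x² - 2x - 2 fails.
Testing positive integers:
x = 1: LHS = 2·1³ - 3·1² - 1 = -2, RHS = 2·1² - 2·1 - 2 = -2; -2 ≤ -2 — holds
x = 2: LHS = 2·2³ - 3·2² - 2 = 2, RHS = 2·2² - 2·2 - 2 = 2; 2 ≤ 2 — holds
x = 3: LHS = 2·3³ - 3·3² - 3 = 24, RHS = 2·3² - 2·3 - 2 = 10; 24 ≤ 10 — FAILS  ← smallest positive counterexample

Answer: x = 3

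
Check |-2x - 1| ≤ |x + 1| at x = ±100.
x = 100: LHS = |-2·100 - 1| = |-201| = 201, RHS = |100 + 1| = |101| = 101; 201 ≤ 101 — FAILS
x = -100: LHS = |-2·(-100) - 1| = |199| = 199, RHS = |(-100) + 1| = |-99| = 99; 199 ≤ 99 — FAILS

Answer: No, fails for both x = 100 and x = -100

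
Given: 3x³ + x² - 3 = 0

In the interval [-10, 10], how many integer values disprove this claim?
Counterexamples in [-10, 10]: {-10, -9, -8, -7, -6, -5, -4, -3, -2, -1, 0, 1, 2, 3, 4, 5, 6, 7, 8, 9, 10}.

Counting them gives 21 values.

Answer: 21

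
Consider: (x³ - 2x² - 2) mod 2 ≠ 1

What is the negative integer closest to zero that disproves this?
Testing negative integers from -1 downward:
x = -1: LHS = ((-1)³ - 2·(-1)² - 2) mod 2 = (-5) mod 2 = 1; 1 ≠ 1 — FAILS  ← closest negative counterexample to 0

Answer: x = -1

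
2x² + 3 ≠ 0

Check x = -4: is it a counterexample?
Substitute x = -4 into the relation:
x = -4: LHS = 2·(-4)² + 3 = 35; 35 ≠ 0 — holds

The relation holds at x = -4, so it is not a counterexample.

Answer: No, x = -4 is not a counterexample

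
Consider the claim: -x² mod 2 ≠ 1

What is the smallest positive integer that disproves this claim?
Testing positive integers:
x = 1: LHS = (-1²) mod 2 = (-1) mod 2 = 1; 1 ≠ 1 — FAILS  ← smallest positive counterexample

Answer: x = 1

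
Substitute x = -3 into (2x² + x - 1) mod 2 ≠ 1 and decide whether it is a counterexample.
Substitute x = -3 into the relation:
x = -3: LHS = (2·(-3)² + (-3) - 1) mod 2 = 14 mod 2 = 0; 0 ≠ 1 — holds

The claim holds here, so x = -3 is not a counterexample. (A counterexample exists elsewhere, e.g. x = 0.)

Answer: No, x = -3 is not a counterexample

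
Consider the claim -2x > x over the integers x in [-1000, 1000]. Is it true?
The claim fails at x = 0:
x = 0: LHS = -2·0 = 0; 0 > 0 — FAILS

Because a single integer refutes it, the statement is false.

Answer: False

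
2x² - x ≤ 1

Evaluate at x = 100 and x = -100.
x = 100: LHS = 2·100² - 100 = 19900; 19900 ≤ 1 — FAILS
x = -100: LHS = 2·(-100)² - (-100) = 20100; 20100 ≤ 1 — FAILS

Answer: No, fails for both x = 100 and x = -100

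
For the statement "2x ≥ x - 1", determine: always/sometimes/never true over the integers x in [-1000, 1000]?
Holds at x = 0: LHS = 2·0 = 0, RHS = 0 - 1 = -1; 0 ≥ -1 — holds
Fails at x = -2: LHS = 2·(-2) = -4, RHS = (-2) - 1 = -3; -4 ≥ -3 — FAILS
It is satisfied by some integers in the range but not all.

Answer: Sometimes true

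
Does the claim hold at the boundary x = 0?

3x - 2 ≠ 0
x = 0: LHS = 3·0 - 2 = -2; -2 ≠ 0 — holds

The relation is satisfied at x = 0.

Answer: Yes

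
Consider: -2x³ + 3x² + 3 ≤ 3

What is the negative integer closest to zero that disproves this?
Testing negative integers from -1 downward:
x = -1: LHS = -2·(-1)³ + 3·(-1)² + 3 = 8; 8 ≤ 3 — FAILS  ← closest negative counterexample to 0

Answer: x = -1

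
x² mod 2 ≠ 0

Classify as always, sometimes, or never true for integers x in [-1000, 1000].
Holds at x = 1: LHS = (1²) mod 2 = 1 mod 2 = 1; 1 ≠ 0 — holds
Fails at x = 0: LHS = (0²) mod 2 = 0 mod 2 = 0; 0 ≠ 0 — FAILS
It is satisfied by some integers in the range but not all.

Answer: Sometimes true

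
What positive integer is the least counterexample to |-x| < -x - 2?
Testing positive integers:
x = 1: LHS = |-1| = 1, RHS = -1 - 2 = -3; 1 < -3 — FAILS  ← smallest positive counterexample

Answer: x = 1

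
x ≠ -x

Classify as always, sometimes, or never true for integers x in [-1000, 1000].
Holds at x = 1: 1 ≠ -1 — holds
Fails at x = 0: RHS = -0 = 0; 0 ≠ 0 — FAILS
It is satisfied by some integers in the range but not all.

Answer: Sometimes true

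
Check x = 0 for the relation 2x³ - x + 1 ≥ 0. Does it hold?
x = 0: LHS = 2·0³ - 0 + 1 = 1; 1 ≥ 0 — holds

The relation is satisfied at x = 0.

Answer: Yes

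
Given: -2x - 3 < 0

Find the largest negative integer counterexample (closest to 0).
Testing negative integers from -1 downward:
x = -1: LHS = -2·(-1) - 3 = -1; -1 < 0 — holds
x = -2: LHS = -2·(-2) - 3 = 1; 1 < 0 — FAILS  ← closest negative counterexample to 0

Answer: x = -2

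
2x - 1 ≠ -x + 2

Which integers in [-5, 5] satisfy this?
Holds for: {-5, -4, -3, -2, -1, 0, 2, 3, 4, 5}
Fails for: {1}

Answer: {-5, -4, -3, -2, -1, 0, 2, 3, 4, 5}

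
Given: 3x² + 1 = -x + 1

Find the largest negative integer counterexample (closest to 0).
Testing negative integers from -1 downward:
x = -1: LHS = 3·(-1)² + 1 = 4, RHS = -(-1) + 1 = 2; 4 = 2 — FAILS  ← closest negative counterexample to 0

Answer: x = -1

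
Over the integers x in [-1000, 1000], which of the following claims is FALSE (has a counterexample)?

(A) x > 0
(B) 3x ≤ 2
(A) x = 0: 0 > 0 — FAILS
(B) x = 1: LHS = 3·1 = 3; 3 ≤ 2 — FAILS

Answer: Both A and B are false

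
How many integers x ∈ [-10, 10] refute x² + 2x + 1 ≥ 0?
Over all integers in [-10, 10], LHS − RHS is smallest at x = -1, where it equals 0:
x = -1: LHS = (-1)² + 2·(-1) + 1 = 0; 0 ≥ 0 — holds
At the ends of the range:
x = -10: LHS = (-10)² + 2·(-10) + 1 = 81; 81 ≥ 0 — holds
x = 10: LHS = 10² + 2·10 + 1 = 121; 121 ≥ 0 — holds
Hence LHS − RHS is never negative, i.e. LHS ≥ RHS throughout, so the relation holds for every integer in [-10, 10].

No counterexample appears in that range.

Answer: 0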